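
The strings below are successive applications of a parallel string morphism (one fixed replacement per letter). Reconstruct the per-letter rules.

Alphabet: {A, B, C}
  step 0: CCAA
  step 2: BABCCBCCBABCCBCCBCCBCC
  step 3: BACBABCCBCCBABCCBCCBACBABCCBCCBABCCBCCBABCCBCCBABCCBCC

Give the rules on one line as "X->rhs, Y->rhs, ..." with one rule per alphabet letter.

  step 2 ⇒ step 3: BABCCBCCBABCCBCCBCCBCC ⇒ BA·C·BA·BCC·BCC·BA·BCC·BCC·BA·C·BA·BCC·BCC·BA·BCC·BCC·BA·BCC·BCC·BA·BCC·BCC
    A ↦ C
    B ↦ BA
    C ↦ BCC

A->C, B->BA, C->BCC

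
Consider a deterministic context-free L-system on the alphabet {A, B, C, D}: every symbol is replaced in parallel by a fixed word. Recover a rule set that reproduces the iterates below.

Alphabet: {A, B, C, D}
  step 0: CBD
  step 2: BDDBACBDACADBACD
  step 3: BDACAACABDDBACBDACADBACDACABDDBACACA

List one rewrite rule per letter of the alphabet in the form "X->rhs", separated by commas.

  step 2 ⇒ step 3: BDDBACBDACADBACD ⇒ BD·ACA·ACA·BD·D·BAC·BD·ACA·D·BAC·D·ACA·BD·D·BAC·ACA
    A ↦ D
    B ↦ BD
    C ↦ BAC
    D ↦ ACA

A->D, B->BD, C->BAC, D->ACA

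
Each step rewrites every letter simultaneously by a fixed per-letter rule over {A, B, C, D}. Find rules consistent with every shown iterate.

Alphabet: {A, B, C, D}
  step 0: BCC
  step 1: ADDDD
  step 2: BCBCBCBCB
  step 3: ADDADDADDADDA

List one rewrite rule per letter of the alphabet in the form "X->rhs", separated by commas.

  step 2 ⇒ step 3: BCBCBCBCB ⇒ A·DD·A·DD·A·DD·A·DD·A
    B ↦ A
    C ↦ DD
  step 1 ⇒ step 2: ADDDD ⇒ B·CB·CB·CB·CB
    A ↦ B
  step 1 ⇒ step 2: ADDDD ⇒ B·CB·CB·CB·CB
    D ↦ CB

A->B, B->A, C->DD, D->CB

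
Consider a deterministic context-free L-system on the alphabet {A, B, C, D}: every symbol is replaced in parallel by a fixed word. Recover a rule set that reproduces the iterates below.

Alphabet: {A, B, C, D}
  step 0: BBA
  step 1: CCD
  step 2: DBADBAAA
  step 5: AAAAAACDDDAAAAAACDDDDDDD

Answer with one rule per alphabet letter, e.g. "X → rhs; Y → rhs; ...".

A->D, B->C, C->DBA, D->AA

  step 1 ⇒ step 2: CCD ⇒ DBA·DBA·AA
    C ↦ DBA
    D ↦ AA
  step 0 ⇒ step 1: BBA ⇒ C·C·D
    A ↦ D
  step 0 ⇒ step 1: BBA ⇒ C·C·D
    B ↦ C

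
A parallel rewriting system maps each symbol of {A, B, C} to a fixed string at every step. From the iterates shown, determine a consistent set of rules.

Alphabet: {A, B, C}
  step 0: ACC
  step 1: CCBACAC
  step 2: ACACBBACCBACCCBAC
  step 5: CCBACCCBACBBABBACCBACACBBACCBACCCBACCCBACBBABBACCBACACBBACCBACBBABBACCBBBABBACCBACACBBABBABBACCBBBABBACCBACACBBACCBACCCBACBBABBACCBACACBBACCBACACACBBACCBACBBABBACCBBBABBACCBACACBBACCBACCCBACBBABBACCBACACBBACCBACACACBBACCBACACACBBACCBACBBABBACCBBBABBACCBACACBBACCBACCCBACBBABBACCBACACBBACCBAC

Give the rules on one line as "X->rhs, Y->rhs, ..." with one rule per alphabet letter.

  step 1 ⇒ step 2: CCBACAC ⇒ AC·AC·BBA·CCB·AC·CCB·AC
    A ↦ CCB
    B ↦ BBA
    C ↦ AC

A->CCB, B->BBA, C->AC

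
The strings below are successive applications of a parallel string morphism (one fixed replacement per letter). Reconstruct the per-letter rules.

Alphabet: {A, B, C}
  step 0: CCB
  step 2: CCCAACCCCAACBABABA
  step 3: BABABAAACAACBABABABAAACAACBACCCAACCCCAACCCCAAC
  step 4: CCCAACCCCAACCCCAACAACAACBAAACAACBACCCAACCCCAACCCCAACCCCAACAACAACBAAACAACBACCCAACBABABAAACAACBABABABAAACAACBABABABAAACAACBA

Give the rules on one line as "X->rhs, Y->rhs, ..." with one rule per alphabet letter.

  step 3 ⇒ step 4: BABABAAACAACBABABABAAACAACBACCCAACCCCAACCCCAAC ⇒ CCC·AAC·CCC·AAC·CCC·AAC·AAC·AAC·BA·AAC·AAC·BA·CCC·AAC·CCC·AAC·CCC·AAC·CCC·AAC·AAC·AAC·BA·AAC·AAC·BA·CCC·AAC·BA·BA·BA·AAC·AAC·BA·BA·BA·BA·AAC·AAC·BA·BA·BA·BA·AAC·AAC·BA
    A ↦ AAC
    B ↦ CCC
    C ↦ BA

A->AAC, B->CCC, C->BA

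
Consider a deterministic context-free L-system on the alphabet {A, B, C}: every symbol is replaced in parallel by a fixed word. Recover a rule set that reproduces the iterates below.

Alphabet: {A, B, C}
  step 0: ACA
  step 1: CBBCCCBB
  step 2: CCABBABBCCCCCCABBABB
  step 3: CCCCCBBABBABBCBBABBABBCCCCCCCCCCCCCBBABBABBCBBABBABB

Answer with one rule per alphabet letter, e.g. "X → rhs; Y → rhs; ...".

  step 2 ⇒ step 3: CCABBABBCCCCCCABBABB ⇒ CC·CC·CBB·ABB·ABB·CBB·ABB·ABB·CC·CC·CC·CC·CC·CC·CBB·ABB·ABB·CBB·ABB·ABB
    A ↦ CBB
    B ↦ ABB
    C ↦ CC

A->CBB, B->ABB, C->CC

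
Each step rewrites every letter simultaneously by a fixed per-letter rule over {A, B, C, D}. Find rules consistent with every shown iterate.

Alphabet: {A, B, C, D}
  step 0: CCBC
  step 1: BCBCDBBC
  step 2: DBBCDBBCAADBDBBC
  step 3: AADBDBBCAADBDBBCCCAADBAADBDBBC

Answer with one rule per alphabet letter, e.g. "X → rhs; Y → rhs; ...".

A->C, B->DB, C->BC, D->AA

  step 2 ⇒ step 3: DBBCDBBCAADBDBBC ⇒ AA·DB·DB·BC·AA·DB·DB·BC·C·C·AA·DB·AA·DB·DB·BC
    A ↦ C
    B ↦ DB
    C ↦ BC
    D ↦ AA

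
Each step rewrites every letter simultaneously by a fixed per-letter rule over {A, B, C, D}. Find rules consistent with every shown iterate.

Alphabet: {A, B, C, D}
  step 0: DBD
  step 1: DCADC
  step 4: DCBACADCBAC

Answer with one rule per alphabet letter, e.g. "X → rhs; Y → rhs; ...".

  step 0 ⇒ step 1: DBD ⇒ DC·A·DC
    B ↦ A
    D ↦ DC
    A ↦ C  (constrained at step 1)
    C ↦ B  (constrained at step 1)

A->C, B->A, C->B, D->DC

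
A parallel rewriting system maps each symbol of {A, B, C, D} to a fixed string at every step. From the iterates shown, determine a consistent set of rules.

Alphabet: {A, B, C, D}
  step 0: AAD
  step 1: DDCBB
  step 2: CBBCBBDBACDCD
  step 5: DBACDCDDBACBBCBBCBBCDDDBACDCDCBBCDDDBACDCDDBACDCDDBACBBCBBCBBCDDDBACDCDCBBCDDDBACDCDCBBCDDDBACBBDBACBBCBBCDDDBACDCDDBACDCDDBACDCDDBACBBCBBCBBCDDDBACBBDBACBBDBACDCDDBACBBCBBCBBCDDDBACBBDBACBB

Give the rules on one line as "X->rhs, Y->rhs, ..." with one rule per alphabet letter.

  step 1 ⇒ step 2: DDCBB ⇒ CBB·CBB·DBA·CD·CD
    B ↦ CD
    C ↦ DBA
    D ↦ CBB
  step 0 ⇒ step 1: AAD ⇒ D·D·CBB
    A ↦ D

A->D, B->CD, C->DBA, D->CBB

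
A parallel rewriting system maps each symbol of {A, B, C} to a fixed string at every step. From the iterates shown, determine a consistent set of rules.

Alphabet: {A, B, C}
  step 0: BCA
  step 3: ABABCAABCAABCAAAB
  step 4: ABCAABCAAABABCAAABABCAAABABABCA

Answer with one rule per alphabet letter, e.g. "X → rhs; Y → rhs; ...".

A->AB, B->CA, C->A

  step 3 ⇒ step 4: ABABCAABCAABCAAAB ⇒ AB·CA·AB·CA·A·AB·AB·CA·A·AB·AB·CA·A·AB·AB·AB·CA
    A ↦ AB
    B ↦ CA
    C ↦ A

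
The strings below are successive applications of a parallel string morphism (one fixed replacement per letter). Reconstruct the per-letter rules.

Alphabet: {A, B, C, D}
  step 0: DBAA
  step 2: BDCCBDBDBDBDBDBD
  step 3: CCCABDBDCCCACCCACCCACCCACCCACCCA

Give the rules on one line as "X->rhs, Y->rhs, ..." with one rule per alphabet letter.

  step 2 ⇒ step 3: BDCCBDBDBDBDBDBD ⇒ CC·CA·BD·BD·CC·CA·CC·CA·CC·CA·CC·CA·CC·CA·CC·CA
    B ↦ CC
    C ↦ BD
    D ↦ CA
    A ↦ CC  (constrained at step 0)

A->CC, B->CC, C->BD, D->CA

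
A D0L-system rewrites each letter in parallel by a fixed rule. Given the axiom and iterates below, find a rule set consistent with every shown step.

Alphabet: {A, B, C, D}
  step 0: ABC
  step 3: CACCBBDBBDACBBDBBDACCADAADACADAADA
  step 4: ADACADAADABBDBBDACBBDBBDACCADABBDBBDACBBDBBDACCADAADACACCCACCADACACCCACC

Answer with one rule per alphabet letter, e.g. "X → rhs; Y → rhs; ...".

A->C, B->BBD, C->ADA, D->AC

  step 3 ⇒ step 4: CACCBBDBBDACBBDBBDACCADAADACADAADA ⇒ ADA·C·ADA·ADA·BBD·BBD·AC·BBD·BBD·AC·C·ADA·BBD·BBD·AC·BBD·BBD·AC·C·ADA·ADA·C·AC·C·C·AC·C·ADA·C·AC·C·C·AC·C
    A ↦ C
    B ↦ BBD
    C ↦ ADA
    D ↦ AC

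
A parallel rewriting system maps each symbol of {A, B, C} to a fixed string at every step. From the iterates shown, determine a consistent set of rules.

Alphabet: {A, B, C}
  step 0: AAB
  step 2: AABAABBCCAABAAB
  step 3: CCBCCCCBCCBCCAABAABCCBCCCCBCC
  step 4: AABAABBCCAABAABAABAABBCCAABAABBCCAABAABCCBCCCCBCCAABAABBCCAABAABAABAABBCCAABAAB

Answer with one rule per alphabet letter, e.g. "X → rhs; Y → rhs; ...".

A->C, B->BCC, C->AAB

  step 3 ⇒ step 4: CCBCCCCBCCBCCAABAABCCBCCCCBCC ⇒ AAB·AAB·BCC·AAB·AAB·AAB·AAB·BCC·AAB·AAB·BCC·AAB·AAB·C·C·BCC·C·C·BCC·AAB·AAB·BCC·AAB·AAB·AAB·AAB·BCC·AAB·AAB
    A ↦ C
    B ↦ BCC
    C ↦ AAB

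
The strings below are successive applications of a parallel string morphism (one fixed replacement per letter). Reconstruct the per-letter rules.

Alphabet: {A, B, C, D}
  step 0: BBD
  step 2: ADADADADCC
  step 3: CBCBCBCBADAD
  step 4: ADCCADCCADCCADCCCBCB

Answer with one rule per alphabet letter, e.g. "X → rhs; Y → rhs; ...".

  step 3 ⇒ step 4: CBCBCBCBADAD ⇒ AD·CC·AD·CC·AD·CC·AD·CC·C·B·C·B
    A ↦ C
    B ↦ CC
    C ↦ AD
    D ↦ B

A->C, B->CC, C->AD, D->B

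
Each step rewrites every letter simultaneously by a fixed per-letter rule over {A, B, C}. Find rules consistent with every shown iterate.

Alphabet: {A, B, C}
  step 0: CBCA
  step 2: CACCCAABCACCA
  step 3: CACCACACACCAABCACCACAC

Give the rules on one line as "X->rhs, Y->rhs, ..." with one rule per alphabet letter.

  step 2 ⇒ step 3: CACCCAABCACCA ⇒ CA·C·CA·CA·CA·C·C·AAB·CA·C·CA·CA·C
    A ↦ C
    B ↦ AAB
    C ↦ CA

A->C, B->AAB, C->CA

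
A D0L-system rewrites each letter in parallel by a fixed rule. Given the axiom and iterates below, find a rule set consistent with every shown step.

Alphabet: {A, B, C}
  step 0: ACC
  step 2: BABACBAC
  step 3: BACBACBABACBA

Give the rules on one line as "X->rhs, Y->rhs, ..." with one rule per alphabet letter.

  step 2 ⇒ step 3: BABACBAC ⇒ BA·C·BA·C·BA·BA·C·BA
    A ↦ C
    B ↦ BA
    C ↦ BA

A->C, B->BA, C->BA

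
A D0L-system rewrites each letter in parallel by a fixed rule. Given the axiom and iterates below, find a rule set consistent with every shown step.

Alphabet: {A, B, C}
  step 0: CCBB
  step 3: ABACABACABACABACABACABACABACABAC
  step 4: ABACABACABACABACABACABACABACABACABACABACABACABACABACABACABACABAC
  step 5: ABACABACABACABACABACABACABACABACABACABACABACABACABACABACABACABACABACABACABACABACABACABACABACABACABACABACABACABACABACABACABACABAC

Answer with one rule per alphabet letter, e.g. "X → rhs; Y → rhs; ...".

A->AB, B->AC, C->AC

  step 4 ⇒ step 5: ABACABACABACABACABACABACABACABACABACABACABACABACABACABACABACABAC ⇒ AB·AC·AB·AC·AB·AC·AB·AC·AB·AC·AB·AC·AB·AC·AB·AC·AB·AC·AB·AC·AB·AC·AB·AC·AB·AC·AB·AC·AB·AC·AB·AC·AB·AC·AB·AC·AB·AC·AB·AC·AB·AC·AB·AC·AB·AC·AB·AC·AB·AC·AB·AC·AB·AC·AB·AC·AB·AC·AB·AC·AB·AC·AB·AC
    A ↦ AB
    B ↦ AC
    C ↦ AC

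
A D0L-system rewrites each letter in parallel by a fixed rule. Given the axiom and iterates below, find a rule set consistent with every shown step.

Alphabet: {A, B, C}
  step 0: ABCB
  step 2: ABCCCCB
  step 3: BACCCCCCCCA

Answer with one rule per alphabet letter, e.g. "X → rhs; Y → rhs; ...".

A->B, B->A, C->CC

  step 2 ⇒ step 3: ABCCCCB ⇒ B·A·CC·CC·CC·CC·A
    A ↦ B
    B ↦ A
    C ↦ CC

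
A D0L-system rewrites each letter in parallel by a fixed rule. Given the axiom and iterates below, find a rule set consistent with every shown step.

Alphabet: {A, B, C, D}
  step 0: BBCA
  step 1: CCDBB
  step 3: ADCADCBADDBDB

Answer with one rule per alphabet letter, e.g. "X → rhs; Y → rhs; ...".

A->B, B->C, C->DB, D->AD

  step 0 ⇒ step 1: BBCA ⇒ C·C·DB·B
    A ↦ B
    B ↦ C
    C ↦ DB
    D ↦ AD  (constrained at step 1)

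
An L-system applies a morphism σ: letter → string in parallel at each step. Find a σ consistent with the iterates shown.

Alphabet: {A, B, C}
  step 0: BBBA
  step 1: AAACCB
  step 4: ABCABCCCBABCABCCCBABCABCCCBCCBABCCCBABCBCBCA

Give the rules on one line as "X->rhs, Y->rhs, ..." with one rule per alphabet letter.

  step 0 ⇒ step 1: BBBA ⇒ A·A·A·CCB
    A ↦ CCB
    B ↦ A
    C ↦ BC  (constrained at step 1)

A->CCB, B->A, C->BC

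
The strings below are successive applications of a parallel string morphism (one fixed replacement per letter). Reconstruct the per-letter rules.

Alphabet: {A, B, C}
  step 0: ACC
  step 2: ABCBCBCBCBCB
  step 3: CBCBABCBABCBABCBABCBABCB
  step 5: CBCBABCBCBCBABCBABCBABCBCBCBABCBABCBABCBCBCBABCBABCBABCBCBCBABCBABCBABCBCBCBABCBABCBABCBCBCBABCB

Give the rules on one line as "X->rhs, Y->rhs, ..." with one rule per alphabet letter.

A->CB, B->CB, C->AB

  step 2 ⇒ step 3: ABCBCBCBCBCB ⇒ CB·CB·AB·CB·AB·CB·AB·CB·AB·CB·AB·CB
    A ↦ CB
    B ↦ CB
    C ↦ AB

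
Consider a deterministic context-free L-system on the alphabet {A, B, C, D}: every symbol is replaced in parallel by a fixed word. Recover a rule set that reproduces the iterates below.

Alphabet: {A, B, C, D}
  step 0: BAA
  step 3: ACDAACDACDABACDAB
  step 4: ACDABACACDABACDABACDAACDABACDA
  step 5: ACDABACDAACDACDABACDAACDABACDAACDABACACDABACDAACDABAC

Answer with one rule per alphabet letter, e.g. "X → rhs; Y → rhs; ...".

  step 4 ⇒ step 5: ACDABACACDABACDABACDAACDABACDA ⇒ AC·D·AB·AC·DA·AC·D·AC·D·AB·AC·DA·AC·D·AB·AC·DA·AC·D·AB·AC·AC·D·AB·AC·DA·AC·D·AB·AC
    A ↦ AC
    B ↦ DA
    C ↦ D
    D ↦ AB

A->AC, B->DA, C->D, D->AB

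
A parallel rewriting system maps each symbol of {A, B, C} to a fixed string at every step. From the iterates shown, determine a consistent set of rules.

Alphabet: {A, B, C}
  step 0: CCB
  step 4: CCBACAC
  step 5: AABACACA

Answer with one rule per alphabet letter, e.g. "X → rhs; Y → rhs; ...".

  step 4 ⇒ step 5: CCBACAC ⇒ A·A·BA·C·A·C·A
    A ↦ C
    B ↦ BA
    C ↦ A

A->C, B->BA, C->A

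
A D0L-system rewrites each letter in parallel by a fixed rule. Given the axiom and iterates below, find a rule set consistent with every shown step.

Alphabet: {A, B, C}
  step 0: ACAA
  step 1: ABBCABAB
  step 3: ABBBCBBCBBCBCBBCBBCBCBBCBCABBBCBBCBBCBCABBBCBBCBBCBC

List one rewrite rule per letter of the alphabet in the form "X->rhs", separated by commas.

  step 0 ⇒ step 1: ACAA ⇒ AB·BC·AB·AB
    A ↦ AB
    C ↦ BC
    B ↦ BBC  (constrained at step 1)

A->AB, B->BBC, C->BC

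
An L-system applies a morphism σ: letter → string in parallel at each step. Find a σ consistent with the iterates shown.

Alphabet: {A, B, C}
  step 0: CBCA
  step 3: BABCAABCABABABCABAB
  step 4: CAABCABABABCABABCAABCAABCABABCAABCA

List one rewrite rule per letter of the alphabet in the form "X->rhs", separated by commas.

  step 3 ⇒ step 4: BABCAABCABABABCABAB ⇒ CA·AB·CA·B·AB·AB·CA·B·AB·CA·AB·CA·AB·CA·B·AB·CA·AB·CA
    A ↦ AB
    B ↦ CA
    C ↦ B

A->AB, B->CA, C->B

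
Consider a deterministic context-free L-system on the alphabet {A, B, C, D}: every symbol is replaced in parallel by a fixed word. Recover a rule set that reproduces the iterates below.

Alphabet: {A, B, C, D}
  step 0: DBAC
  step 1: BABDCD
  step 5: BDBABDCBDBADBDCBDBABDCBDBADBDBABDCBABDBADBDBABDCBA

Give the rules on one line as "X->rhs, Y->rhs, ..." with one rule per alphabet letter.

  step 0 ⇒ step 1: DBAC ⇒ BA·BD·C·D
    A ↦ C
    B ↦ BD
    C ↦ D
    D ↦ BA

A->C, B->BD, C->D, D->BA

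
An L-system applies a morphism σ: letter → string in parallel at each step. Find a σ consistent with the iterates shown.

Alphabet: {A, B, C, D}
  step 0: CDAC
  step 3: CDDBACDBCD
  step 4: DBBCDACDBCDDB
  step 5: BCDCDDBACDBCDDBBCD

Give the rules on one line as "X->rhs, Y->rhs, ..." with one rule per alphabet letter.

  step 4 ⇒ step 5: DBBCDACDBCDDB ⇒ B·CD·CD·D·B·AC·D·B·CD·D·B·B·CD
    A ↦ AC
    B ↦ CD
    C ↦ D
    D ↦ B

A->AC, B->CD, C->D, D->B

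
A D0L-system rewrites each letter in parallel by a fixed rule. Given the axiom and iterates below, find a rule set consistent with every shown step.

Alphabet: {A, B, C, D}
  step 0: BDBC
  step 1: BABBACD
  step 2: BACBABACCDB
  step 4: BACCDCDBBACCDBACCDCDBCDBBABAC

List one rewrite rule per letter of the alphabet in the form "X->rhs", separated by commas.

A->C, B->BA, C->CD, D->B

  step 1 ⇒ step 2: BABBACD ⇒ BA·C·BA·BA·C·CD·B
    A ↦ C
    B ↦ BA
    C ↦ CD
    D ↦ B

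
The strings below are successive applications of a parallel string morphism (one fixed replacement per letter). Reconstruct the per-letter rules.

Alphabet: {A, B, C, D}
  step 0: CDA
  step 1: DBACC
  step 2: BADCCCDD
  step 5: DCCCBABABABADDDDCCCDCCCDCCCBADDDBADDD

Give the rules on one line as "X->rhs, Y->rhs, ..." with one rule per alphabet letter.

  step 1 ⇒ step 2: DBACC ⇒ BA·DC·CC·D·D
    A ↦ CC
    B ↦ DC
    C ↦ D
    D ↦ BA

A->CC, B->DC, C->D, D->BA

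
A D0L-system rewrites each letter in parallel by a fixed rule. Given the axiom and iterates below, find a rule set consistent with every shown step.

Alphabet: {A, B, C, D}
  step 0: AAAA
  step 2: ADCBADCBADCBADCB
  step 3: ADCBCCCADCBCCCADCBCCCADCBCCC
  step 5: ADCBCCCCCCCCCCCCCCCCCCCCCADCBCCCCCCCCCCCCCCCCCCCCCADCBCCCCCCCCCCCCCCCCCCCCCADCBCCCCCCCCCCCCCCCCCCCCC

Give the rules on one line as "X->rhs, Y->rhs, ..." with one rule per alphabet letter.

  step 2 ⇒ step 3: ADCBADCBADCBADCB ⇒ AD·CB·CC·C·AD·CB·CC·C·AD·CB·CC·C·AD·CB·CC·C
    A ↦ AD
    B ↦ C
    C ↦ CC
    D ↦ CB

A->AD, B->C, C->CC, D->CB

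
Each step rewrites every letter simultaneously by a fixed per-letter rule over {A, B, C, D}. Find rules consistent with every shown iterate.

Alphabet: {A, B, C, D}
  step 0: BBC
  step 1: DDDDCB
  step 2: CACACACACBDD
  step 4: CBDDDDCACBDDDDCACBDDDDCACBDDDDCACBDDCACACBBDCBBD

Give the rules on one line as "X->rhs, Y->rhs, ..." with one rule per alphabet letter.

  step 1 ⇒ step 2: DDDDCB ⇒ CA·CA·CA·CA·CB·DD
    B ↦ DD
    C ↦ CB
    D ↦ CA
    A ↦ BD  (constrained at step 2)

A->BD, B->DD, C->CB, D->CA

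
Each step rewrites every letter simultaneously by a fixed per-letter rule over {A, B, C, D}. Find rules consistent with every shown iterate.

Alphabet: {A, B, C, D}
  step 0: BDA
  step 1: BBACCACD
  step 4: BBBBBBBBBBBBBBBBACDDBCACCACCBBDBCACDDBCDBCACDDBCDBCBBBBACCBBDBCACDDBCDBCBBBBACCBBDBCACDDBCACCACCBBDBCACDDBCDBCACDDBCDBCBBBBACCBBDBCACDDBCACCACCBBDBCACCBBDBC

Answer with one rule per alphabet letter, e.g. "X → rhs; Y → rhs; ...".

  step 0 ⇒ step 1: BDA ⇒ BB·ACC·ACD
    A ↦ ACD
    B ↦ BB
    D ↦ ACC
    C ↦ DBC  (constrained at step 1)

A->ACD, B->BB, C->DBC, D->ACC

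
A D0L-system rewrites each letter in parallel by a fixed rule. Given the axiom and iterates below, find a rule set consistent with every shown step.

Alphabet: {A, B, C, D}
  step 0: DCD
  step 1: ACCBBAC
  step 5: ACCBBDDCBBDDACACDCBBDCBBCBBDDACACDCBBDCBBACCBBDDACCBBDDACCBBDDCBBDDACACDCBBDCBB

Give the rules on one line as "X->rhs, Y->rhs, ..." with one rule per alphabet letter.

A->D, B->D, C->CBB, D->AC

  step 0 ⇒ step 1: DCD ⇒ AC·CBB·AC
    C ↦ CBB
    D ↦ AC
    A ↦ D  (constrained at step 1)
    B ↦ D  (constrained at step 1)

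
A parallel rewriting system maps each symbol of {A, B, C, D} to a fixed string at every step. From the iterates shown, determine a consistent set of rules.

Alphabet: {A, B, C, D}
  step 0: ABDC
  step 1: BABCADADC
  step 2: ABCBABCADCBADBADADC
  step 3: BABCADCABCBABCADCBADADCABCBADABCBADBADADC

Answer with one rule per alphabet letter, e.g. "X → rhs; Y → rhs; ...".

  step 2 ⇒ step 3: ABCBABCADCBADBADADC ⇒ B·ABC·ADC·ABC·B·ABC·ADC·B·AD·ADC·ABC·B·AD·ABC·B·AD·B·AD·ADC
    A ↦ B
    B ↦ ABC
    C ↦ ADC
    D ↦ AD

A->B, B->ABC, C->ADC, D->AD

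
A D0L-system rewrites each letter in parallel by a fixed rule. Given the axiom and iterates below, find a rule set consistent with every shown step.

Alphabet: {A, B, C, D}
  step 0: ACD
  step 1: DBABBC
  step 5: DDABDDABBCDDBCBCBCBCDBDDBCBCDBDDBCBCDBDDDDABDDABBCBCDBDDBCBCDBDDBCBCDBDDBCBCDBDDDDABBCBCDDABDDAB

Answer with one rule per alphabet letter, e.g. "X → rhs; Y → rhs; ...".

  step 0 ⇒ step 1: ACD ⇒ DB·AB·BC
    A ↦ DB
    C ↦ AB
    D ↦ BC
    B ↦ DD  (constrained at step 1)

A->DB, B->DD, C->AB, D->BC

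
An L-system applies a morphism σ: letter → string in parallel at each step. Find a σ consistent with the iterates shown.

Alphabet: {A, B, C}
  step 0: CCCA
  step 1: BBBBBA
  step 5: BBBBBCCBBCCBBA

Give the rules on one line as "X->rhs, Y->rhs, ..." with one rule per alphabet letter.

A->BBA, B->C, C->B

  step 0 ⇒ step 1: CCCA ⇒ B·B·B·BBA
    A ↦ BBA
    C ↦ B
    B ↦ C  (constrained at step 1)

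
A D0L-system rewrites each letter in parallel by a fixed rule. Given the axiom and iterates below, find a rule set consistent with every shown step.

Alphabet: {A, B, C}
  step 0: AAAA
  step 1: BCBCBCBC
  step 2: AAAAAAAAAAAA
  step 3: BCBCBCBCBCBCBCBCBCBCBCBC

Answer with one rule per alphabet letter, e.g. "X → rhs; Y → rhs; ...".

A->BC, B->AA, C->A

  step 2 ⇒ step 3: AAAAAAAAAAAA ⇒ BC·BC·BC·BC·BC·BC·BC·BC·BC·BC·BC·BC
    A ↦ BC
  step 1 ⇒ step 2: BCBCBCBC ⇒ AA·A·AA·A·AA·A·AA·A
    B ↦ AA
  step 1 ⇒ step 2: BCBCBCBC ⇒ AA·A·AA·A·AA·A·AA·A
    C ↦ A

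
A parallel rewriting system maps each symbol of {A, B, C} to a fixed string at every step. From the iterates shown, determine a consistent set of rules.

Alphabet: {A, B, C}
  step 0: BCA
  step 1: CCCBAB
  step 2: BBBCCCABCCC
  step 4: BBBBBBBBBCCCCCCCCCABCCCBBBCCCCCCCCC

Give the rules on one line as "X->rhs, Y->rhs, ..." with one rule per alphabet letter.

A->AB, B->CCC, C->B

  step 1 ⇒ step 2: CCCBAB ⇒ B·B·B·CCC·AB·CCC
    A ↦ AB
    B ↦ CCC
    C ↦ B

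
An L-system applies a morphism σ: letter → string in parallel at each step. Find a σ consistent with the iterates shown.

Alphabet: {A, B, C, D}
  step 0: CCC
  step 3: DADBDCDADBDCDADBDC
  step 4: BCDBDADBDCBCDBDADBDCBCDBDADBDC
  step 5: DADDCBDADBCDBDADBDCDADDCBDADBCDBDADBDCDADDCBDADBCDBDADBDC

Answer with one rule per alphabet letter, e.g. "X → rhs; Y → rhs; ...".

A->CD, B->DAD, C->DC, D->B

  step 4 ⇒ step 5: BCDBDADBDCBCDBDADBDCBCDBDADBDC ⇒ DAD·DC·B·DAD·B·CD·B·DAD·B·DC·DAD·DC·B·DAD·B·CD·B·DAD·B·DC·DAD·DC·B·DAD·B·CD·B·DAD·B·DC
    A ↦ CD
    B ↦ DAD
    C ↦ DC
    D ↦ B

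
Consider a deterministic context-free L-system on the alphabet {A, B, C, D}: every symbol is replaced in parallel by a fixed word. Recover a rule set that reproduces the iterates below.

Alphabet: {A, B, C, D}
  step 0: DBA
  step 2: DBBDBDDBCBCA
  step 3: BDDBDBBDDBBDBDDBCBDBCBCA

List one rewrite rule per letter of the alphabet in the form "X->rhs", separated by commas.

  step 2 ⇒ step 3: DBBDBDDBCBCA ⇒ BD·DB·DB·BD·DB·BD·BD·DB·CB·DB·CB·CA
    A ↦ CA
    B ↦ DB
    C ↦ CB
    D ↦ BD

A->CA, B->DB, C->CB, D->BD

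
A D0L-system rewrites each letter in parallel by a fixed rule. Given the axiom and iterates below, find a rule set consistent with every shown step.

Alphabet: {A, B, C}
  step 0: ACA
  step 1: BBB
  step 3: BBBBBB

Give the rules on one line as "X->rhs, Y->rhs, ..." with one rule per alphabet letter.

A->B, B->AC, C->B

  step 0 ⇒ step 1: ACA ⇒ B·B·B
    A ↦ B
    C ↦ B
    B ↦ AC  (constrained at step 1)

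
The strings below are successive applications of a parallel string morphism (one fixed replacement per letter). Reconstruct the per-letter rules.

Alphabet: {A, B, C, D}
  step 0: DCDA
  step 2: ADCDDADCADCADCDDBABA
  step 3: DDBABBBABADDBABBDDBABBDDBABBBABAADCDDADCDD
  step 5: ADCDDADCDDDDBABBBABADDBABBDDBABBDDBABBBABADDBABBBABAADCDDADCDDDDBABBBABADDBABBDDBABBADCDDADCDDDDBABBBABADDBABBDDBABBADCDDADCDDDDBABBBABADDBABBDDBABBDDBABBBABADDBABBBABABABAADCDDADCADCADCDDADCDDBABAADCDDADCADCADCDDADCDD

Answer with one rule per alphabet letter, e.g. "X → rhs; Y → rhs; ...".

  step 2 ⇒ step 3: ADCDDADCADCADCDDBABA ⇒ DD·BA·BB·BA·BA·DD·BA·BB·DD·BA·BB·DD·BA·BB·BA·BA·ADC·DD·ADC·DD
    A ↦ DD
    B ↦ ADC
    C ↦ BB
    D ↦ BA

A->DD, B->ADC, C->BB, D->BA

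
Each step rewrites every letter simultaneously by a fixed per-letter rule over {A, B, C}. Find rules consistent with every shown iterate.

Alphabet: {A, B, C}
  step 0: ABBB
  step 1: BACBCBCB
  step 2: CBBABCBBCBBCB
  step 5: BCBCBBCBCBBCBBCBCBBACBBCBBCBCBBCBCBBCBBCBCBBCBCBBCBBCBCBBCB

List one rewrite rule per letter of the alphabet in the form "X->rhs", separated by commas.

A->BA, B->CB, C->B

  step 1 ⇒ step 2: BACBCBCB ⇒ CB·BA·B·CB·B·CB·B·CB
    A ↦ BA
    B ↦ CB
    C ↦ B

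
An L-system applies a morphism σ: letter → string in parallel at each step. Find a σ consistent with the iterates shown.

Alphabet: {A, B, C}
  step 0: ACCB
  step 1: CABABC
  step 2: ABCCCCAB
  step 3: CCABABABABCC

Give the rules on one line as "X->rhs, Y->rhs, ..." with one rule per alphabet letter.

  step 2 ⇒ step 3: ABCCCCAB ⇒ C·C·AB·AB·AB·AB·C·C
    A ↦ C
    B ↦ C
    C ↦ AB

A->C, B->C, C->AB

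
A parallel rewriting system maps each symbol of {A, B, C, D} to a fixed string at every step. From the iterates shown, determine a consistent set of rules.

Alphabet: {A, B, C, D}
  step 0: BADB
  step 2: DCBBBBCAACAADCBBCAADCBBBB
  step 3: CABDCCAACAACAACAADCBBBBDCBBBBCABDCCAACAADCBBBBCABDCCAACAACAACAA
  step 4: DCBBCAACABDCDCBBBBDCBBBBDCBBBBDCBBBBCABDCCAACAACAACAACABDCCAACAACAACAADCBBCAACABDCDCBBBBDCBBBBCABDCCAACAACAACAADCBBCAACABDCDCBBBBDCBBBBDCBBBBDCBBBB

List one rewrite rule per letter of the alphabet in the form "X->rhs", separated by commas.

  step 3 ⇒ step 4: CABDCCAACAACAACAADCBBBBDCBBBBCABDCCAACAADCBBBBCABDCCAACAACAACAA ⇒ DC·BB·CAA·CAB·DC·DC·BB·BB·DC·BB·BB·DC·BB·BB·DC·BB·BB·CAB·DC·CAA·CAA·CAA·CAA·CAB·DC·CAA·CAA·CAA·CAA·DC·BB·CAA·CAB·DC·DC·BB·BB·DC·BB·BB·CAB·DC·CAA·CAA·CAA·CAA·DC·BB·CAA·CAB·DC·DC·BB·BB·DC·BB·BB·DC·BB·BB·DC·BB·BB
    A ↦ BB
    B ↦ CAA
    C ↦ DC
    D ↦ CAB

A->BB, B->CAA, C->DC, D->CAB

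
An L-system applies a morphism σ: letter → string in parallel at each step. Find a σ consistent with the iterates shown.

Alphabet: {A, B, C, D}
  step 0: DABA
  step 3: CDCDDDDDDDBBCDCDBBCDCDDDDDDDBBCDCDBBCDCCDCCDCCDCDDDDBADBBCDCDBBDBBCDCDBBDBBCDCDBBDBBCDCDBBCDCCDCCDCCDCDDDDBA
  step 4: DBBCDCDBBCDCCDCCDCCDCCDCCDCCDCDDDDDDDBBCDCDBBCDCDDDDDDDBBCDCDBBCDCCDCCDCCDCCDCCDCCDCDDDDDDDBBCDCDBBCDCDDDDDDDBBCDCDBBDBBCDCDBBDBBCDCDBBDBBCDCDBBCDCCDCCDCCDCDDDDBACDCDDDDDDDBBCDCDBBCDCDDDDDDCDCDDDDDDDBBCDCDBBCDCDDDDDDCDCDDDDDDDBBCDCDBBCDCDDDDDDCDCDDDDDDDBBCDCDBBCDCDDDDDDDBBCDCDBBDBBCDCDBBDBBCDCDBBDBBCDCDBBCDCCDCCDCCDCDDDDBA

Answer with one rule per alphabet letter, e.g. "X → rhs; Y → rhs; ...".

  step 3 ⇒ step 4: CDCDDDDDDDBBCDCDBBCDCDDDDDDDBBCDCDBBCDCCDCCDCCDCDDDDBADBBCDCDBBDBBCDCDBBDBBCDCDBBDBBCDCDBBCDCCDCCDCCDCDDDDBA ⇒ DBB·CDC·DBB·CDC·CDC·CDC·CDC·CDC·CDC·CDC·DDD·DDD·DBB·CDC·DBB·CDC·DDD·DDD·DBB·CDC·DBB·CDC·CDC·CDC·CDC·CDC·CDC·CDC·DDD·DDD·DBB·CDC·DBB·CDC·DDD·DDD·DBB·CDC·DBB·DBB·CDC·DBB·DBB·CDC·DBB·DBB·CDC·DBB·CDC·CDC·CDC·CDC·DDD·DBA·CDC·DDD·DDD·DBB·CDC·DBB·CDC·DDD·DDD·CDC·DDD·DDD·DBB·CDC·DBB·CDC·DDD·DDD·CDC·DDD·DDD·DBB·CDC·DBB·CDC·DDD·DDD·CDC·DDD·DDD·DBB·CDC·DBB·CDC·DDD·DDD·DBB·CDC·DBB·DBB·CDC·DBB·DBB·CDC·DBB·DBB·CDC·DBB·CDC·CDC·CDC·CDC·DDD·DBA
    A ↦ DBA
    B ↦ DDD
    C ↦ DBB
    D ↦ CDC

A->DBA, B->DDD, C->DBB, D->CDC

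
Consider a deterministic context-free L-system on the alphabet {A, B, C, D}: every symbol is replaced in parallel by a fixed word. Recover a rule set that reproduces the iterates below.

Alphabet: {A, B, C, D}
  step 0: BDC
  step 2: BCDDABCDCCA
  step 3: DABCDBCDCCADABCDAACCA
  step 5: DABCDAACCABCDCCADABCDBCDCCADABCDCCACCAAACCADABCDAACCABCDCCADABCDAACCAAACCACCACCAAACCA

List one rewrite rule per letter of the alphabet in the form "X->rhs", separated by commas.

  step 2 ⇒ step 3: BCDDABCDCCA ⇒ D·A·BCD·BCD·CCA·D·A·BCD·A·A·CCA
    A ↦ CCA
    B ↦ D
    C ↦ A
    D ↦ BCD

A->CCA, B->D, C->A, D->BCD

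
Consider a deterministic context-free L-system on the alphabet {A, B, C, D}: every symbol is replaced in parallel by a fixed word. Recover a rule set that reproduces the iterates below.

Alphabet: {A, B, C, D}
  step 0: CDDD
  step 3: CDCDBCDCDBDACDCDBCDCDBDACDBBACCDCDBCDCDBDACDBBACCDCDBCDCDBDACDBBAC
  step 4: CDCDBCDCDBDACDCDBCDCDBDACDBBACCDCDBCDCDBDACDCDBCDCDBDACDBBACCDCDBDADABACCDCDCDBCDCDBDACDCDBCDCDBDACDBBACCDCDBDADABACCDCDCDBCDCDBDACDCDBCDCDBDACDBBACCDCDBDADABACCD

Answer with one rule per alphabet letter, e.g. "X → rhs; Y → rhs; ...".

  step 3 ⇒ step 4: CDCDBCDCDBDACDCDBCDCDBDACDBBACCDCDBCDCDBDACDBBACCDCDBCDCDBDACDBBAC ⇒ CD·CDB·CD·CDB·DA·CD·CDB·CD·CDB·DA·CDB·BAC·CD·CDB·CD·CDB·DA·CD·CDB·CD·CDB·DA·CDB·BAC·CD·CDB·DA·DA·BAC·CD·CD·CDB·CD·CDB·DA·CD·CDB·CD·CDB·DA·CDB·BAC·CD·CDB·DA·DA·BAC·CD·CD·CDB·CD·CDB·DA·CD·CDB·CD·CDB·DA·CDB·BAC·CD·CDB·DA·DA·BAC·CD
    A ↦ BAC
    B ↦ DA
    C ↦ CD
    D ↦ CDB

A->BAC, B->DA, C->CD, D->CDB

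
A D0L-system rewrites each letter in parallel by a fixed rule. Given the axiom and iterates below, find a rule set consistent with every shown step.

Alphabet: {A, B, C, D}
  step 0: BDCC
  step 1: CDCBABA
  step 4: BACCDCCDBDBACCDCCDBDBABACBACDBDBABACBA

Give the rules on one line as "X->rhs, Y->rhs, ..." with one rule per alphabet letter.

  step 0 ⇒ step 1: BDCC ⇒ CD·C·BA·BA
    B ↦ CD
    C ↦ BA
    D ↦ C
    A ↦ BD  (constrained at step 1)

A->BD, B->CD, C->BA, D->C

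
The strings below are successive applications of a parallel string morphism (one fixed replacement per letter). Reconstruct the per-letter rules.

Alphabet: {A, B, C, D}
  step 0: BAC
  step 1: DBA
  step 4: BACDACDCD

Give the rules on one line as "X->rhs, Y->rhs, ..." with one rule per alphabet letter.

  step 0 ⇒ step 1: BAC ⇒ D·B·A
    A ↦ B
    B ↦ D
    C ↦ A
    D ↦ CD  (constrained at step 1)

A->B, B->D, C->A, D->CD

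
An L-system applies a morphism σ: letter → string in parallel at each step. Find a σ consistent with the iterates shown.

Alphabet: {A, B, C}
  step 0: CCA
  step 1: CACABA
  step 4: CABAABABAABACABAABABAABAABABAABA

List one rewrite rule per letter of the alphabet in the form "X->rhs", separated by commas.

A->BA, B->A, C->CA

  step 0 ⇒ step 1: CCA ⇒ CA·CA·BA
    A ↦ BA
    C ↦ CA
    B ↦ A  (constrained at step 1)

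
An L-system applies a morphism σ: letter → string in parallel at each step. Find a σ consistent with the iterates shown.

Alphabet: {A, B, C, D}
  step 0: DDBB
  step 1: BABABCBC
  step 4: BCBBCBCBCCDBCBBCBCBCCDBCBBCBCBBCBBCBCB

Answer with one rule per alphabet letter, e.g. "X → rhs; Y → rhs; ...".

  step 0 ⇒ step 1: DDBB ⇒ BA·BA·BC·BC
    B ↦ BC
    D ↦ BA
    A ↦ CD  (constrained at step 1)
    C ↦ B  (constrained at step 1)

A->CD, B->BC, C->B, D->BA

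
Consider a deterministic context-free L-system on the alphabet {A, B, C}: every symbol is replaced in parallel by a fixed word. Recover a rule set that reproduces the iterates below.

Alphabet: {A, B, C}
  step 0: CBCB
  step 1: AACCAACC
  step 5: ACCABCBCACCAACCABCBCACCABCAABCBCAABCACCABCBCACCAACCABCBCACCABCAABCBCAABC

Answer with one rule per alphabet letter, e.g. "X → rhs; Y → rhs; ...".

  step 0 ⇒ step 1: CBCB ⇒ A·ACC·A·ACC
    B ↦ ACC
    C ↦ A
    A ↦ BC  (constrained at step 1)

A->BC, B->ACC, C->A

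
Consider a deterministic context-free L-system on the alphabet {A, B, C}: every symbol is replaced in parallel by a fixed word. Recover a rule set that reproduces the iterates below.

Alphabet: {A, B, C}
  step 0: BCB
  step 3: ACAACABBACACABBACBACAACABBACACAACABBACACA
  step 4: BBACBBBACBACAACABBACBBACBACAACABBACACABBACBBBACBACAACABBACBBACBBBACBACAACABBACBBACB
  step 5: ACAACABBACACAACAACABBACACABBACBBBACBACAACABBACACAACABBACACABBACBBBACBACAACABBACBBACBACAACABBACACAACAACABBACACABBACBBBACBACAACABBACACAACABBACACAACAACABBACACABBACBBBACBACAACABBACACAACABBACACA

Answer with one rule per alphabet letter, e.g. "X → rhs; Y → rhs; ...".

  step 4 ⇒ step 5: BBACBBBACBACAACABBACBBACBACAACABBACACABBACBBBACBACAACABBACBBACBBBACBACAACABBACBBACB ⇒ ACA·ACA·B·BAC·ACA·ACA·ACA·B·BAC·ACA·B·BAC·B·B·BAC·B·ACA·ACA·B·BAC·ACA·ACA·B·BAC·ACA·B·BAC·B·B·BAC·B·ACA·ACA·B·BAC·B·BAC·B·ACA·ACA·B·BAC·ACA·ACA·ACA·B·BAC·ACA·B·BAC·B·B·BAC·B·ACA·ACA·B·BAC·ACA·ACA·B·BAC·ACA·ACA·ACA·B·BAC·ACA·B·BAC·B·B·BAC·B·ACA·ACA·B·BAC·ACA·ACA·B·BAC·ACA
    A ↦ B
    B ↦ ACA
    C ↦ BAC

A->B, B->ACA, C->BAC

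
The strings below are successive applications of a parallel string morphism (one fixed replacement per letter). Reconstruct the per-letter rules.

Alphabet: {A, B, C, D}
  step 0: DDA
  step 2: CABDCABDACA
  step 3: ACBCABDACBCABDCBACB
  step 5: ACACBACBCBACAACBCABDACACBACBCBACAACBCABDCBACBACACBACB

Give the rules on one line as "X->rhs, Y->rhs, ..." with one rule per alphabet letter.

  step 2 ⇒ step 3: CABDCABDACA ⇒ A·CB·CA·BD·A·CB·CA·BD·CB·A·CB
    A ↦ CB
    B ↦ CA
    C ↦ A
    D ↦ BD

A->CB, B->CA, C->A, D->BD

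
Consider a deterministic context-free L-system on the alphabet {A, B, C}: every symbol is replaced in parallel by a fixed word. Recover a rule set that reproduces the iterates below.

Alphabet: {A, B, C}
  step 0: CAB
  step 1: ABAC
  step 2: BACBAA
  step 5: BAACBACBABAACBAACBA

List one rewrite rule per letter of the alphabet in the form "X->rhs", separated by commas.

A->BA, B->C, C->A

  step 1 ⇒ step 2: ABAC ⇒ BA·C·BA·A
    A ↦ BA
    B ↦ C
    C ↦ A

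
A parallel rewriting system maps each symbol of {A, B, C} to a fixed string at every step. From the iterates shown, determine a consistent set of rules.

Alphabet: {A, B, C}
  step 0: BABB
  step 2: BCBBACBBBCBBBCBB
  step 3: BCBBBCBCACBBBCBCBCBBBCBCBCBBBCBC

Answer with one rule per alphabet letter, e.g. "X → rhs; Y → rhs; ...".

  step 2 ⇒ step 3: BCBBACBBBCBBBCBB ⇒ BC·BB·BC·BC·AC·BB·BC·BC·BC·BB·BC·BC·BC·BB·BC·BC
    A ↦ AC
    B ↦ BC
    C ↦ BB

A->AC, B->BC, C->BB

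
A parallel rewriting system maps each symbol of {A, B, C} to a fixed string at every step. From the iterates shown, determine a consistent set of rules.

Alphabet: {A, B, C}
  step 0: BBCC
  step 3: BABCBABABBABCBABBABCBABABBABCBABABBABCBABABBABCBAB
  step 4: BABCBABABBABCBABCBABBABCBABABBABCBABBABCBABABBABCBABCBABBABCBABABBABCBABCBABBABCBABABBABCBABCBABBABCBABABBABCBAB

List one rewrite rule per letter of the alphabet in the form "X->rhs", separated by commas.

  step 3 ⇒ step 4: BABCBABABBABCBABBABCBABABBABCBABABBABCBABABBABCBAB ⇒ BAB·C·BAB·AB·BAB·C·BAB·C·BAB·BAB·C·BAB·AB·BAB·C·BAB·BAB·C·BAB·AB·BAB·C·BAB·C·BAB·BAB·C·BAB·AB·BAB·C·BAB·C·BAB·BAB·C·BAB·AB·BAB·C·BAB·C·BAB·BAB·C·BAB·AB·BAB·C·BAB
    A ↦ C
    B ↦ BAB
    C ↦ AB

A->C, B->BAB, C->AB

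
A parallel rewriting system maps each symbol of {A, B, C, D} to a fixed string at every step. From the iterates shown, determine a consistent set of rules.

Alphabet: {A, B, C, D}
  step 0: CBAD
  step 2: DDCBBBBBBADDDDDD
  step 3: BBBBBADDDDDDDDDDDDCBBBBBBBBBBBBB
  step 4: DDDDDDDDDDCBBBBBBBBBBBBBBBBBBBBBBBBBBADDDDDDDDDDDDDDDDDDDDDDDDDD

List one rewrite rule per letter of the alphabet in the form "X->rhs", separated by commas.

A->CB, B->DD, C->BA, D->BB

  step 3 ⇒ step 4: BBBBBADDDDDDDDDDDDCBBBBBBBBBBBBB ⇒ DD·DD·DD·DD·DD·CB·BB·BB·BB·BB·BB·BB·BB·BB·BB·BB·BB·BB·BA·DD·DD·DD·DD·DD·DD·DD·DD·DD·DD·DD·DD·DD
    A ↦ CB
    B ↦ DD
    C ↦ BA
    D ↦ BB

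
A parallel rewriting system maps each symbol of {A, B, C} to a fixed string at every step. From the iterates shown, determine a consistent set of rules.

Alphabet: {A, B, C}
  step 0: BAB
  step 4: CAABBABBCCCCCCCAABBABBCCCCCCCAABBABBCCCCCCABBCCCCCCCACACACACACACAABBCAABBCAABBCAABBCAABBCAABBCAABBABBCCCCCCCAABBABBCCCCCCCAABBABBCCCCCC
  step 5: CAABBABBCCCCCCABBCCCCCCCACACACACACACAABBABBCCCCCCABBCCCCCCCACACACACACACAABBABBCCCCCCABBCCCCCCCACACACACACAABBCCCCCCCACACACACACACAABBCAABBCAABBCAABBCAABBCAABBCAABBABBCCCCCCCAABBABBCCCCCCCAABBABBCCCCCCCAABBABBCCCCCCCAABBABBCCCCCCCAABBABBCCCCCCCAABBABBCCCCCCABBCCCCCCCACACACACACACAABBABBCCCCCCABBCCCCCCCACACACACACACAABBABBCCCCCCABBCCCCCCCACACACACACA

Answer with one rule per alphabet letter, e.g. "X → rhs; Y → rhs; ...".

A->ABB, B->CCC, C->CA

  step 4 ⇒ step 5: CAABBABBCCCCCCCAABBABBCCCCCCCAABBABBCCCCCCABBCCCCCCCACACACACACACAABBCAABBCAABBCAABBCAABBCAABBCAABBABBCCCCCCCAABBABBCCCCCCCAABBABBCCCCCC ⇒ CA·ABB·ABB·CCC·CCC·ABB·CCC·CCC·CA·CA·CA·CA·CA·CA·CA·ABB·ABB·CCC·CCC·ABB·CCC·CCC·CA·CA·CA·CA·CA·CA·CA·ABB·ABB·CCC·CCC·ABB·CCC·CCC·CA·CA·CA·CA·CA·CA·ABB·CCC·CCC·CA·CA·CA·CA·CA·CA·CA·ABB·CA·ABB·CA·ABB·CA·ABB·CA·ABB·CA·ABB·CA·ABB·ABB·CCC·CCC·CA·ABB·ABB·CCC·CCC·CA·ABB·ABB·CCC·CCC·CA·ABB·ABB·CCC·CCC·CA·ABB·ABB·CCC·CCC·CA·ABB·ABB·CCC·CCC·CA·ABB·ABB·CCC·CCC·ABB·CCC·CCC·CA·CA·CA·CA·CA·CA·CA·ABB·ABB·CCC·CCC·ABB·CCC·CCC·CA·CA·CA·CA·CA·CA·CA·ABB·ABB·CCC·CCC·ABB·CCC·CCC·CA·CA·CA·CA·CA·CA
    A ↦ ABB
    B ↦ CCC
    C ↦ CA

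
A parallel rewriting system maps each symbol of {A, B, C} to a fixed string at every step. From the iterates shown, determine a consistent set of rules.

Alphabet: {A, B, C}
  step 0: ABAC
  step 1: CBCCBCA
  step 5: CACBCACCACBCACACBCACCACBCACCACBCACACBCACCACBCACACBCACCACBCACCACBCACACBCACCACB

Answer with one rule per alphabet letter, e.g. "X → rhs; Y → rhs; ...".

A->CB, B->C, C->CA

  step 0 ⇒ step 1: ABAC ⇒ CB·C·CB·CA
    A ↦ CB
    B ↦ C
    C ↦ CA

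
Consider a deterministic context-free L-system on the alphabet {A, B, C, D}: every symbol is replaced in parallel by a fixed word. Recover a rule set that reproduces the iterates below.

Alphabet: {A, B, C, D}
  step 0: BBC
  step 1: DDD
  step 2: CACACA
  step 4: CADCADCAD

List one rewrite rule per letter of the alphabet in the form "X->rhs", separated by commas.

A->B, B->D, C->D, D->CA

  step 1 ⇒ step 2: DDD ⇒ CA·CA·CA
    D ↦ CA
    A ↦ B  (constrained at step 2)
  step 0 ⇒ step 1: BBC ⇒ D·D·D
    B ↦ D
  step 0 ⇒ step 1: BBC ⇒ D·D·D
    C ↦ D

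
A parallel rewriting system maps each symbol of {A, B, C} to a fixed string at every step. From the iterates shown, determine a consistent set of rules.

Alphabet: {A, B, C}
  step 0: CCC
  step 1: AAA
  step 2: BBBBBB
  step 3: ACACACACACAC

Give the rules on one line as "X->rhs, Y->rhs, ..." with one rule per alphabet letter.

A->BB, B->AC, C->A

  step 2 ⇒ step 3: BBBBBB ⇒ AC·AC·AC·AC·AC·AC
    B ↦ AC
  step 1 ⇒ step 2: AAA ⇒ BB·BB·BB
    A ↦ BB
  step 0 ⇒ step 1: CCC ⇒ A·A·A
    C ↦ A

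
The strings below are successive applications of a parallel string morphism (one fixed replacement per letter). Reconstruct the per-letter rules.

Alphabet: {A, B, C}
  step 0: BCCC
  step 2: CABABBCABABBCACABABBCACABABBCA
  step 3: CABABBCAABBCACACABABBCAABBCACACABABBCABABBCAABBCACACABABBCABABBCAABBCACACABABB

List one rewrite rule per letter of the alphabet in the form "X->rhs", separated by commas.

  step 2 ⇒ step 3: CABABBCABABBCACABABBCACABABBCA ⇒ CAB·ABB·CA·ABB·CA·CA·CAB·ABB·CA·ABB·CA·CA·CAB·ABB·CAB·ABB·CA·ABB·CA·CA·CAB·ABB·CAB·ABB·CA·ABB·CA·CA·CAB·ABB
    A ↦ ABB
    B ↦ CA
    C ↦ CAB

A->ABB, B->CA, C->CAB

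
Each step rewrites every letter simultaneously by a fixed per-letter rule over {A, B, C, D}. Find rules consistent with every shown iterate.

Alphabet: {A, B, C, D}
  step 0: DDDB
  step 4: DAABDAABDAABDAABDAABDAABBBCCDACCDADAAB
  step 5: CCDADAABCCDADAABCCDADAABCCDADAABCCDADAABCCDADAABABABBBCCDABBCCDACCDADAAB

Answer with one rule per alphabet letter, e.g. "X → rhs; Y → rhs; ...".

  step 4 ⇒ step 5: DAABDAABDAABDAABDAABDAABBBCCDACCDADAAB ⇒ CC·DA·DA·AB·CC·DA·DA·AB·CC·DA·DA·AB·CC·DA·DA·AB·CC·DA·DA·AB·CC·DA·DA·AB·AB·AB·B·B·CC·DA·B·B·CC·DA·CC·DA·DA·AB
    A ↦ DA
    B ↦ AB
    C ↦ B
    D ↦ CC

A->DA, B->AB, C->B, D->CC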